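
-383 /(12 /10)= -1915 /6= -319.17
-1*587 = -587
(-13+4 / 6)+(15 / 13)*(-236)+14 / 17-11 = -195464 / 663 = -294.82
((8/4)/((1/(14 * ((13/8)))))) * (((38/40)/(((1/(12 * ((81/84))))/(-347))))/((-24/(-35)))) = -16199001/64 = -253109.39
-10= -10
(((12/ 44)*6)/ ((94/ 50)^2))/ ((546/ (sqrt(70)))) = 1875*sqrt(70)/ 2211209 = 0.01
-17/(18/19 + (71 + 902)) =-323/18505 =-0.02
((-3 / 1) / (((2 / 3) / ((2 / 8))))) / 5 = -9 / 40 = -0.22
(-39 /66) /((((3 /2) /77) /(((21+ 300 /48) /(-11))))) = 9919 /132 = 75.14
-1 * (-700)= 700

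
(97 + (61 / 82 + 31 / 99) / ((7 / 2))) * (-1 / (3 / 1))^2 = 2764642 / 255717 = 10.81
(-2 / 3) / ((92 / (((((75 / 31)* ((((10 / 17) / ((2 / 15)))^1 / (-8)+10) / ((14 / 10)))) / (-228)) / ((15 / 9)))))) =32125 / 103173952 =0.00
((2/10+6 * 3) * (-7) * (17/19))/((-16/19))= 10829/80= 135.36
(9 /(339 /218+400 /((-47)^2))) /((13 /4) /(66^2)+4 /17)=1283782652064 /58454177767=21.96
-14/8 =-7/4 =-1.75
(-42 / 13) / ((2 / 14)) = -294 / 13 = -22.62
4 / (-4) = -1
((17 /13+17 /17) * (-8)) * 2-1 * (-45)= 105 /13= 8.08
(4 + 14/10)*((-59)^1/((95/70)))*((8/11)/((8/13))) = -289926/1045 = -277.44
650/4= 325/2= 162.50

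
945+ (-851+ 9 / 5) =479 / 5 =95.80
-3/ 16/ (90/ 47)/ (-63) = 47/ 30240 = 0.00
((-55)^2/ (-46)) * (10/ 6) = -15125/ 138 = -109.60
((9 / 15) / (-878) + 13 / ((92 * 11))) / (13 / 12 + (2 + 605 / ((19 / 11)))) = 1539969 / 44739453605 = 0.00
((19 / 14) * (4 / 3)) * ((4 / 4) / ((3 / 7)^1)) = 38 / 9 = 4.22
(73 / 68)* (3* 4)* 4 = 876 / 17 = 51.53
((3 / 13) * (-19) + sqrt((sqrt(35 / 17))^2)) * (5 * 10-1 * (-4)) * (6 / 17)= -18468 / 221 + 324 * sqrt(595) / 289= -56.22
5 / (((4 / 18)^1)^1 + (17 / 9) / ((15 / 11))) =3.11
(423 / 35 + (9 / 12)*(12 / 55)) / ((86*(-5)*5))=-2358 / 413875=-0.01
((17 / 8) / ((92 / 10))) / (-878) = -85 / 323104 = -0.00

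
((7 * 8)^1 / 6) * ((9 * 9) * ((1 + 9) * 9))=68040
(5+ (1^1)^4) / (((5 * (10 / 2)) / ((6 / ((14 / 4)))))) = 72 / 175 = 0.41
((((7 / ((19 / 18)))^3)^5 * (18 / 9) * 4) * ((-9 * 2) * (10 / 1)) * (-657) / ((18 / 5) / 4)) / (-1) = -33670031987391467459114482773472051200 / 15181127029874798299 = -2217887507372313368.20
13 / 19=0.68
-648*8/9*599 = -345024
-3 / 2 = -1.50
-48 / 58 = -24 / 29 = -0.83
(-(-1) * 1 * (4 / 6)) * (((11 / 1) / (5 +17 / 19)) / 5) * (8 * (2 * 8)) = 3344 / 105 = 31.85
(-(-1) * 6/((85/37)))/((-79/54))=-11988/6715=-1.79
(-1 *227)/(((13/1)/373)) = -84671/13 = -6513.15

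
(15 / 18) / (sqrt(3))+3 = 5*sqrt(3) / 18+3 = 3.48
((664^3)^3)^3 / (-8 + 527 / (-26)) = -410687506026298276900842669276897158389756657455859893463445044182558602952704 / 735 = -558758511600405818912711100000000000000000000000000000000000000000000000000.00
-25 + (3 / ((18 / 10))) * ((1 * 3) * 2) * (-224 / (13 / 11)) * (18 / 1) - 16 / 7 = -3107123 / 91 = -34144.21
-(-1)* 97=97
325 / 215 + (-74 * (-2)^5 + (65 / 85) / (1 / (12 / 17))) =29452629 / 12427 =2370.05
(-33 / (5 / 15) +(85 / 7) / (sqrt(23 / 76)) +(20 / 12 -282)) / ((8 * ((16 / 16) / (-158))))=44951 / 6 -6715 * sqrt(437) / 322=7055.89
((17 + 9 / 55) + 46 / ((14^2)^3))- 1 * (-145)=33577967057 / 207062240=162.16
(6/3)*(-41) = -82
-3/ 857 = -0.00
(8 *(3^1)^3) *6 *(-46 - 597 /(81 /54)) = -575424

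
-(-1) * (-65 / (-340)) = 13 / 68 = 0.19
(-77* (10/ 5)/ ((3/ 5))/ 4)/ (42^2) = -55/ 1512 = -0.04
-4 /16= -1 /4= -0.25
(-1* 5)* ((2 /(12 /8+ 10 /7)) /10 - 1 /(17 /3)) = 377 /697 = 0.54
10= 10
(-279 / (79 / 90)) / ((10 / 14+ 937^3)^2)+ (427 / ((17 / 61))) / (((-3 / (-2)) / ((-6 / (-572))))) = 3790931371614392195779211 / 353812499112933843893768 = 10.71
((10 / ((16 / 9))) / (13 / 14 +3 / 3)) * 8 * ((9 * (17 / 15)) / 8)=119 / 4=29.75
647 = 647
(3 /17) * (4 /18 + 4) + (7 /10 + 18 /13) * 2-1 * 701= -2307524 /3315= -696.09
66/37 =1.78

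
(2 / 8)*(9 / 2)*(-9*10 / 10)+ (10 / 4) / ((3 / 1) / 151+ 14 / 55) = -18499 / 18232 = -1.01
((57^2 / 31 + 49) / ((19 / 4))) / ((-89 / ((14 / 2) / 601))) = -133504 / 31505021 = -0.00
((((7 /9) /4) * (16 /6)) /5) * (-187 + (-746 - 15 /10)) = -4361 /45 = -96.91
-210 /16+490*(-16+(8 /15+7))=-99883 /24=-4161.79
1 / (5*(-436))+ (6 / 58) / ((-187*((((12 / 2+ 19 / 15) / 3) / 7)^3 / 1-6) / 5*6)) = -839636199733 / 2201757966292940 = -0.00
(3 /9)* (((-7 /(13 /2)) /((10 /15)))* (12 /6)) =-14 /13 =-1.08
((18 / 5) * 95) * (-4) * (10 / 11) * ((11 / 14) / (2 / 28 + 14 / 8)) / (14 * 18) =-760 / 357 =-2.13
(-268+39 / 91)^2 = 3508129 / 49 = 71594.47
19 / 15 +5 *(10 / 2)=394 / 15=26.27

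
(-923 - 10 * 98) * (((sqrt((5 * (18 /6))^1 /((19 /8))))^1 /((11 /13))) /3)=-4498 * sqrt(570) /57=-1884.00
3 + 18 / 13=57 / 13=4.38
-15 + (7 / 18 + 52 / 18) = -211 / 18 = -11.72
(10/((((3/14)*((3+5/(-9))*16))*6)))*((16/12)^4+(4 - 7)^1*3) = -1505/1296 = -1.16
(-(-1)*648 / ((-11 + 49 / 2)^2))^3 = 32768 / 729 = 44.95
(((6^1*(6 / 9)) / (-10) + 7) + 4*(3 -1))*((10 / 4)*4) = 146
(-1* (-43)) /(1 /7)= 301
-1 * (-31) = 31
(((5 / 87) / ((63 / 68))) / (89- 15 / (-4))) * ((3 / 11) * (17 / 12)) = 5780 / 22367961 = 0.00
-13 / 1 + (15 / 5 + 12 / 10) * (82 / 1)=1657 / 5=331.40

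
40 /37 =1.08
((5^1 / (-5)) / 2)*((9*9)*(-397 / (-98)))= -32157 / 196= -164.07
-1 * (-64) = 64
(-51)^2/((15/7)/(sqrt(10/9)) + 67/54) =-461110482/370529 + 238912254 *sqrt(10)/370529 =794.53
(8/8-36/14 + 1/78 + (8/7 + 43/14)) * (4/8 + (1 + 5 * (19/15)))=34075/1638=20.80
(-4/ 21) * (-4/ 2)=8/ 21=0.38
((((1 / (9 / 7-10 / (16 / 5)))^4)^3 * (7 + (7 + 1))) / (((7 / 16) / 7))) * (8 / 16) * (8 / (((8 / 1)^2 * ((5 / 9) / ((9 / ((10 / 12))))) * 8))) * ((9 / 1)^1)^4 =1137349389471216865426538496 / 7128804434230894727239205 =159.54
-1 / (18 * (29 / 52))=-0.10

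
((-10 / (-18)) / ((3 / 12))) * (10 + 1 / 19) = 3820 / 171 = 22.34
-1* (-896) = 896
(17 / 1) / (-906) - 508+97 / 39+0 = -1984717 / 3926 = -505.53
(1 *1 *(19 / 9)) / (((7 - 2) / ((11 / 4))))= 209 / 180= 1.16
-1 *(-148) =148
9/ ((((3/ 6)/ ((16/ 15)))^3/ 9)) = 98304/ 125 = 786.43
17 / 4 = 4.25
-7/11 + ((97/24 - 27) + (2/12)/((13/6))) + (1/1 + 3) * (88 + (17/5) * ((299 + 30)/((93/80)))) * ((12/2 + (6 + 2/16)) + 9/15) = 28424496941/531960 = 53433.52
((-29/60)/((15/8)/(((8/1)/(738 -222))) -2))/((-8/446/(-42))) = -90538/9515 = -9.52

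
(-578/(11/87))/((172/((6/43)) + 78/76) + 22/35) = -200641140/54174373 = -3.70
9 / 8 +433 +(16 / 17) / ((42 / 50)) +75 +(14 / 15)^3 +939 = 4659037913 / 3213000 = 1450.06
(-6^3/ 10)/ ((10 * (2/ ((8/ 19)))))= -216/ 475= -0.45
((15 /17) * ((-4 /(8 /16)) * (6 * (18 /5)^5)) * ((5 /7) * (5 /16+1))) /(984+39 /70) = -238085568 /9763525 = -24.39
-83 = -83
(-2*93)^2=34596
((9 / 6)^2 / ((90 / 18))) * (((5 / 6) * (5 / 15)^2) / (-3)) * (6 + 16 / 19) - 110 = -75305 / 684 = -110.10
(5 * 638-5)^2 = 10144225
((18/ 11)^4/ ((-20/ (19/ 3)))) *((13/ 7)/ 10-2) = 10554462/ 2562175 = 4.12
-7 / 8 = -0.88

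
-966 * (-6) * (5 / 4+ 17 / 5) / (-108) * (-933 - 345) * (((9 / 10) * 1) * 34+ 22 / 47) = 9908385.94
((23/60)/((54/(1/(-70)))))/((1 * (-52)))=23/11793600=0.00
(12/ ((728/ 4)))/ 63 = 2/ 1911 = 0.00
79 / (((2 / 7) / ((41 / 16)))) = 22673 / 32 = 708.53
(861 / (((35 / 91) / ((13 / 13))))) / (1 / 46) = 102975.60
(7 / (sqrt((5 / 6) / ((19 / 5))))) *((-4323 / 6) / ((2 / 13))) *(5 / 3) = -131131 *sqrt(114) / 12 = -116674.66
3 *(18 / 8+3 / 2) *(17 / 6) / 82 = 255 / 656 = 0.39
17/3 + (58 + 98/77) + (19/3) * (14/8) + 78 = 6777/44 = 154.02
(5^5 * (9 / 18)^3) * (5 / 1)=15625 / 8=1953.12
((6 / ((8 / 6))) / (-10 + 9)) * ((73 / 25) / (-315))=73 / 1750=0.04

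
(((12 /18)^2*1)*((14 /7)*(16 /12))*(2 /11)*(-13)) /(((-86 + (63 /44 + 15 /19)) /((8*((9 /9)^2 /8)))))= 63232 /1891053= 0.03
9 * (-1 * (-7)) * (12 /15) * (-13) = -3276 /5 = -655.20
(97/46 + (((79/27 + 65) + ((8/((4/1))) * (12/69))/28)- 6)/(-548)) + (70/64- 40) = -703414087/19057248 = -36.91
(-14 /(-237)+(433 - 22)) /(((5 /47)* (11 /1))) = 4578787 /13035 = 351.27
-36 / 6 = -6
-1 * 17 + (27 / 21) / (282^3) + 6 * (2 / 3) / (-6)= -308146663 / 17442264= -17.67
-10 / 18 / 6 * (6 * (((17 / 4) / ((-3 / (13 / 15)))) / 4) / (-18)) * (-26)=2873 / 11664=0.25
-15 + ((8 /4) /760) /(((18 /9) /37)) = -11363 /760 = -14.95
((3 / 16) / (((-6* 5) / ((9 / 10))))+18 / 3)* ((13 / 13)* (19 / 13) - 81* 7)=-3390.05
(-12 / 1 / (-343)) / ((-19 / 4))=-48 / 6517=-0.01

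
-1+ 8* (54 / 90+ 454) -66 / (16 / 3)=144937 / 40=3623.42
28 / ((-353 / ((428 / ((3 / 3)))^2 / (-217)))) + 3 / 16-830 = -133566435 / 175088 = -762.85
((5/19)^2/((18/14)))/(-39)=-0.00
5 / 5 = 1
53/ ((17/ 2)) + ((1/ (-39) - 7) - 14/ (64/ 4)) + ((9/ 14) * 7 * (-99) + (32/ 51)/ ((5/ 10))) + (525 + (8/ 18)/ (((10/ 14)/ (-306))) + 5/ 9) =-8811659/ 79560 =-110.75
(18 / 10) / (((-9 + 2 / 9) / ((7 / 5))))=-567 / 1975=-0.29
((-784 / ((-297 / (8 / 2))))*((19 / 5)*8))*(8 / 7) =544768 / 1485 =366.85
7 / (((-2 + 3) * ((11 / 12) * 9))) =28 / 33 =0.85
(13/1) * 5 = 65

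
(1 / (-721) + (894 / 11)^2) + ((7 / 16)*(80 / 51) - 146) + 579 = 31318297223 / 4449291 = 7038.94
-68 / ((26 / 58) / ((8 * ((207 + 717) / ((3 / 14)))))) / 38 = -34013056 / 247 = -137704.68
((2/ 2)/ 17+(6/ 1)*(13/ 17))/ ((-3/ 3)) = -79/ 17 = -4.65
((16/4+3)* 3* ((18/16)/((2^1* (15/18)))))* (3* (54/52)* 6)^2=4952.78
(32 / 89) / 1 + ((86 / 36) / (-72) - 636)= -73321139 / 115344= -635.67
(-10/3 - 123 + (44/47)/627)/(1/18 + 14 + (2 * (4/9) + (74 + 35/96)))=-32490528/22968853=-1.41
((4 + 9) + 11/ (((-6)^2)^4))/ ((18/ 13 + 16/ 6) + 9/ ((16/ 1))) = 283855247/ 100741968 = 2.82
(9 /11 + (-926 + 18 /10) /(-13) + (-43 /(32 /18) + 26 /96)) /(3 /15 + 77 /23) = 9471101 /700128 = 13.53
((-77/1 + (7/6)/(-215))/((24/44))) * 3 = -1092707/2580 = -423.53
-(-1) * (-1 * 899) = -899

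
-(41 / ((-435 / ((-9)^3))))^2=-99261369 / 21025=-4721.11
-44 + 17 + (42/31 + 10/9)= -6845/279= -24.53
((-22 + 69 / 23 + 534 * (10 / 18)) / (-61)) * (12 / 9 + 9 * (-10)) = 221578 / 549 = 403.60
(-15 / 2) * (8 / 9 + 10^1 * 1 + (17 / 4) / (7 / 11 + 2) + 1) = -70475 / 696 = -101.26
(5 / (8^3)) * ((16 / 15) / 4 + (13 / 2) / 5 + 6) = 227 / 3072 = 0.07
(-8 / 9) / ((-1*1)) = 8 / 9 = 0.89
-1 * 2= -2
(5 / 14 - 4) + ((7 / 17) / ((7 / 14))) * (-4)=-1651 / 238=-6.94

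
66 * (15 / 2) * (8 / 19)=208.42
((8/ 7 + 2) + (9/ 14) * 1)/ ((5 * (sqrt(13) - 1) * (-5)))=-53 * sqrt(13)/ 4200 - 53/ 4200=-0.06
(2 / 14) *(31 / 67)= 31 / 469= 0.07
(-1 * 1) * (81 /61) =-81 /61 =-1.33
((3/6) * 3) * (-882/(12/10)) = -2205/2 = -1102.50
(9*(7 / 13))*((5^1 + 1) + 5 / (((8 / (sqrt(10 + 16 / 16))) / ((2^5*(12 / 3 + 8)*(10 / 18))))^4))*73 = 974076080642 / 9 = 108230675626.89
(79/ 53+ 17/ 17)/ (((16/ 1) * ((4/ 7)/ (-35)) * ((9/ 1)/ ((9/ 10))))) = -1617/ 1696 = -0.95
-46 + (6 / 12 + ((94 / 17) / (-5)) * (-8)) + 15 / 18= -9134 / 255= -35.82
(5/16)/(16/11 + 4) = 11/192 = 0.06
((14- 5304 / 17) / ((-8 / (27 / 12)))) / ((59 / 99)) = 132759 / 944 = 140.63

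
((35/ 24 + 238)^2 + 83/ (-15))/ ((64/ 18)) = 165124109/ 10240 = 16125.40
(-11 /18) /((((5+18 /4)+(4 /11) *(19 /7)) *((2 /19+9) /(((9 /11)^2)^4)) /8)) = -267846264 /26050804505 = -0.01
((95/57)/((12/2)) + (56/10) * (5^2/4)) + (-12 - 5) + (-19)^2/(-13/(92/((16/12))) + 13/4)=2071453/15210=136.19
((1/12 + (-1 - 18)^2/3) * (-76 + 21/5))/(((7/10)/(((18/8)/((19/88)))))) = -17118915/133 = -128713.65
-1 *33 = -33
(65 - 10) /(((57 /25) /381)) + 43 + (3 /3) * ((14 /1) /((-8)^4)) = 9233.79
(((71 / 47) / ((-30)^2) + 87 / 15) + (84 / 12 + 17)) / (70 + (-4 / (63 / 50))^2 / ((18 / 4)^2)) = 45030285531 / 106521881000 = 0.42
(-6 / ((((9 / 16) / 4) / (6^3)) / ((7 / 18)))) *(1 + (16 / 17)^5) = -6230.81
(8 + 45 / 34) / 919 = 317 / 31246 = 0.01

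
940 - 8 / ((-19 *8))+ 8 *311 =65133 / 19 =3428.05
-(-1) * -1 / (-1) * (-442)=-442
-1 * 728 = -728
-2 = -2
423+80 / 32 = 851 / 2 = 425.50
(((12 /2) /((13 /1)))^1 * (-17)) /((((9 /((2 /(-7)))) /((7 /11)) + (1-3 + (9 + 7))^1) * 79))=0.00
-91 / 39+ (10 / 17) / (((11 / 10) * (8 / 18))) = -634 / 561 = -1.13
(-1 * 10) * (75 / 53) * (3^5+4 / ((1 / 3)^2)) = -209250 / 53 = -3948.11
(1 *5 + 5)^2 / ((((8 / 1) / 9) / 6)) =675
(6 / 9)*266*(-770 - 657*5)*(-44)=94919440 / 3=31639813.33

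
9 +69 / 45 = 158 / 15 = 10.53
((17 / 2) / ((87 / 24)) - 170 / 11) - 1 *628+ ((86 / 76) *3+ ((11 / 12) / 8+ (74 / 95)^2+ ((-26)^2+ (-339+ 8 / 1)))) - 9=-83189103451 / 276381600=-300.99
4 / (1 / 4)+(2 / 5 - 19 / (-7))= 669 / 35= 19.11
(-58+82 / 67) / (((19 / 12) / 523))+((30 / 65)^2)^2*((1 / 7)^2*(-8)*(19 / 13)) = -434346709226544 / 23160143461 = -18754.06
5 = 5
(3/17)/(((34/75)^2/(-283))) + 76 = -3282073/19652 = -167.01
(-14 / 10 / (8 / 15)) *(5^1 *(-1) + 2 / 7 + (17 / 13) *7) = -303 / 26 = -11.65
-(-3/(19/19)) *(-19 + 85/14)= -543/14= -38.79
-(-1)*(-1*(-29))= 29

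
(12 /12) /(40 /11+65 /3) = 33 /835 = 0.04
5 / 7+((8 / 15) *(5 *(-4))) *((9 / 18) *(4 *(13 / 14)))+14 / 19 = -7325 / 399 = -18.36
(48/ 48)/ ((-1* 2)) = -1/ 2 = -0.50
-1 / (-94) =1 / 94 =0.01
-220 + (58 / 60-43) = -7861 / 30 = -262.03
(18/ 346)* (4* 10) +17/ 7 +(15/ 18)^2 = 226871/ 43596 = 5.20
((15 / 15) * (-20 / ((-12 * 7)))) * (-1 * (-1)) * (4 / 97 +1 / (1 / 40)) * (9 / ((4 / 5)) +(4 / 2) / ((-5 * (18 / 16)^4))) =14449451 / 137781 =104.87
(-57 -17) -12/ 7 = -530/ 7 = -75.71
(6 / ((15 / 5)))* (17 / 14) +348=2453 / 7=350.43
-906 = -906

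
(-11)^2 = 121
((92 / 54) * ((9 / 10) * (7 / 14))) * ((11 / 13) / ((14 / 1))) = 253 / 5460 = 0.05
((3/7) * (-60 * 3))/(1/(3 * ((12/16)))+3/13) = -63180/553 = -114.25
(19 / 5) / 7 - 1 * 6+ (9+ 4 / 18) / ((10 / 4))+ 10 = 2593 / 315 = 8.23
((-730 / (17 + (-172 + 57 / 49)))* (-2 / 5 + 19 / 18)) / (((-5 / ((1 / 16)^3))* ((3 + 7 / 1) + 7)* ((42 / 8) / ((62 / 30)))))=-934619 / 265723545600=-0.00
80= 80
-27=-27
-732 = -732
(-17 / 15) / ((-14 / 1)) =17 / 210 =0.08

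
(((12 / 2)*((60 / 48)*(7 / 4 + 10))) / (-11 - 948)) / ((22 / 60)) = -10575 / 42196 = -0.25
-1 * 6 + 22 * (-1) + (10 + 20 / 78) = -692 / 39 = -17.74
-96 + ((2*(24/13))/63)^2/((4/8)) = -7154272/74529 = -95.99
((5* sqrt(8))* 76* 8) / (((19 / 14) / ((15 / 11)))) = 67200* sqrt(2) / 11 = 8639.56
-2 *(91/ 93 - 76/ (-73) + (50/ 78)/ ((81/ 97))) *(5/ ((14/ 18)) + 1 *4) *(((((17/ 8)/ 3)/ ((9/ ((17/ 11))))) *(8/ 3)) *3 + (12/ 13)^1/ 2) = -83.40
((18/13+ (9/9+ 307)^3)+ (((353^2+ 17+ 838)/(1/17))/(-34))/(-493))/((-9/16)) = -2996155267168/57681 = -51943538.90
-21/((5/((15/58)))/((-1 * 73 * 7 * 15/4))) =482895/232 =2081.44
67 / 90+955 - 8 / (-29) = 2495213 / 2610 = 956.02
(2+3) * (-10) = -50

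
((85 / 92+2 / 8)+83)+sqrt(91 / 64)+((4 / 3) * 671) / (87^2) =85.48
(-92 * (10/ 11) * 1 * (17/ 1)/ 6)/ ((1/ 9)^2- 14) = 211140/ 12463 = 16.94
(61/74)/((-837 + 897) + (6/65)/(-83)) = 329095/23953356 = 0.01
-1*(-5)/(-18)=-5/18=-0.28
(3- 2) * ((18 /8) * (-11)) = -99 /4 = -24.75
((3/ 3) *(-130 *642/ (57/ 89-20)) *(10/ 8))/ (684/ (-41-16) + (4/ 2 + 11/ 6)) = -55709550/ 84427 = -659.85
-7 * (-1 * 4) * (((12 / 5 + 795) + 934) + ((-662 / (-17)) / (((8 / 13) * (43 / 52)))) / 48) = 2128255577 / 43860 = 48523.84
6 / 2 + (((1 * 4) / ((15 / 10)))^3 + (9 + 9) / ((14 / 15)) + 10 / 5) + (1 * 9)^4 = 1248203 / 189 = 6604.25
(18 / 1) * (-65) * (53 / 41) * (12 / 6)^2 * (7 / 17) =-1736280 / 697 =-2491.08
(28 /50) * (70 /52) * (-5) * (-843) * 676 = 2147964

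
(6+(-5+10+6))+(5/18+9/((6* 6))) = 631/36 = 17.53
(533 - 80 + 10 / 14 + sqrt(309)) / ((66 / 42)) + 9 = 7*sqrt(309) / 11 + 3275 / 11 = 308.91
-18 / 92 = -9 / 46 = -0.20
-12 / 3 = -4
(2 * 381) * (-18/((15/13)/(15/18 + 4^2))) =-1000506/5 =-200101.20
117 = 117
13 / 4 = 3.25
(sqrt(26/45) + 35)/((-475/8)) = -56/95-8 *sqrt(130)/7125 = -0.60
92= 92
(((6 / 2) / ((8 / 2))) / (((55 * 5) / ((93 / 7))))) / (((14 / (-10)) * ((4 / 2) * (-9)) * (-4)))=-31 / 86240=-0.00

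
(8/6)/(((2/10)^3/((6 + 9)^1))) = 2500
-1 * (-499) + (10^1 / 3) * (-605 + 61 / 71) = -107551 / 71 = -1514.80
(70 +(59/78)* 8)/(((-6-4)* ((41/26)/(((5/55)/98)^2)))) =-1483/357340830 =-0.00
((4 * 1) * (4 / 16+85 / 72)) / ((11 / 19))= 1957 / 198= 9.88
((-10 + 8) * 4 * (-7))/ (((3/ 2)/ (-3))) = -112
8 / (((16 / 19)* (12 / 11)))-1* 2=161 / 24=6.71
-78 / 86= -39 / 43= -0.91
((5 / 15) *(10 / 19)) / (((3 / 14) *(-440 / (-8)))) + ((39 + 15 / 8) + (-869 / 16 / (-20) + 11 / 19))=26595509 / 601920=44.18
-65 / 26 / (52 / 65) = -25 / 8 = -3.12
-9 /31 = -0.29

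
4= 4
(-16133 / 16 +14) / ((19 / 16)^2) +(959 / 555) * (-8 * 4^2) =-185585392 / 200355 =-926.28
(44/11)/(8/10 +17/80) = 3.95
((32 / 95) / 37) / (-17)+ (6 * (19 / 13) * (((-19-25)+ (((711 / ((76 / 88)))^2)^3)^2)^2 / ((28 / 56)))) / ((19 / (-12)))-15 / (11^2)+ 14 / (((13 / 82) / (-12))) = -2522221767406507595573721730662019534806485179132552974058440911710978104880203872094620988275851484498514539 / 24234596614312440879222018624973810285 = -104075252728445939715280800000000000000000000000000000000000000000000000.00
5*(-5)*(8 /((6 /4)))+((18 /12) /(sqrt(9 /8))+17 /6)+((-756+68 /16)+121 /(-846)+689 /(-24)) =-3083167 /3384+sqrt(2) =-909.69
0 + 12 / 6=2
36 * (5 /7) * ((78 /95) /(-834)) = -468 /18487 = -0.03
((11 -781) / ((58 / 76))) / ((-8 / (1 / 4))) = 7315 / 232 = 31.53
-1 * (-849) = 849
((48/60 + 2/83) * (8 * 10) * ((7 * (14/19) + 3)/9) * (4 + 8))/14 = 29760/581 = 51.22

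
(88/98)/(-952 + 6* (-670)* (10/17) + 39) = -748/2730329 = -0.00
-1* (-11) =11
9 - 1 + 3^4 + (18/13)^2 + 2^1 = 15703/169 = 92.92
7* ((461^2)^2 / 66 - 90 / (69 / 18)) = 7271592996521 / 1518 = 4790245715.76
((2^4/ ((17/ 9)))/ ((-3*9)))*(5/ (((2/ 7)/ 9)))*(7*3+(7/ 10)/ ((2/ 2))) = -18228/ 17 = -1072.24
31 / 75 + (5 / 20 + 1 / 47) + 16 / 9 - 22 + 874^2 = 32311128359 / 42300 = 763856.46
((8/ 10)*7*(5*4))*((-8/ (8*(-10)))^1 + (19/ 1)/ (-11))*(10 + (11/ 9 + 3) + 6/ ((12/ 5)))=-3047.70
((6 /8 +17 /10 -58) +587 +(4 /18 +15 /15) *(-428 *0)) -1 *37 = 494.45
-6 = -6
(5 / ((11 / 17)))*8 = 680 / 11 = 61.82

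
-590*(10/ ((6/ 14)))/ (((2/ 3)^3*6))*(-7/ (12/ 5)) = 361375/ 16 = 22585.94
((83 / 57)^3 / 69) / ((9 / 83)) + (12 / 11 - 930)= -1174597546423 / 1265053383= -928.50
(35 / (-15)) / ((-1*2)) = 7 / 6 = 1.17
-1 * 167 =-167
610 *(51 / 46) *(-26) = -404430 / 23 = -17583.91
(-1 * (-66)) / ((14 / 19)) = 627 / 7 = 89.57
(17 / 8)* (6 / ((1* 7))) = 51 / 28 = 1.82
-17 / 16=-1.06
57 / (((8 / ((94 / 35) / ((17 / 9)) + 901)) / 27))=826352199 / 4760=173603.40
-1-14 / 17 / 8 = -75 / 68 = -1.10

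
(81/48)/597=9/3184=0.00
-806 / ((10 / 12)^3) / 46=-87048 / 2875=-30.28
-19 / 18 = -1.06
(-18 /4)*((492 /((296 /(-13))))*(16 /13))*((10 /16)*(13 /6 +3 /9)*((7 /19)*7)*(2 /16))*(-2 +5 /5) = -1356075 /22496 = -60.28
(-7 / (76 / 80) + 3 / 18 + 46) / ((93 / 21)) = 8.76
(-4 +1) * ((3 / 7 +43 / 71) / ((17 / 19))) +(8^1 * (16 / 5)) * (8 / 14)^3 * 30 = 57890862 / 414001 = 139.83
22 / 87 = 0.25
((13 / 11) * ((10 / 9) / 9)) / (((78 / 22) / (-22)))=-220 / 243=-0.91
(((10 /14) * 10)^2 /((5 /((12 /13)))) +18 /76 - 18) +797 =19090207 /24206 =788.66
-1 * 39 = -39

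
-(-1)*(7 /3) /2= 7 /6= 1.17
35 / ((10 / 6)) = 21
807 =807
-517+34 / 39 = -20129 / 39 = -516.13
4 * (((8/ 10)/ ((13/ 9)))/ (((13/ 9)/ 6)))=7776/ 845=9.20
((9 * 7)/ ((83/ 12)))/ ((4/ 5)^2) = 4725/ 332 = 14.23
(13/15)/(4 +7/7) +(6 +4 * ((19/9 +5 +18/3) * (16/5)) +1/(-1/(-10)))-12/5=40859/225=181.60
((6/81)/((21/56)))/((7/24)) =0.68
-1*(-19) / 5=19 / 5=3.80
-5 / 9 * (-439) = 2195 / 9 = 243.89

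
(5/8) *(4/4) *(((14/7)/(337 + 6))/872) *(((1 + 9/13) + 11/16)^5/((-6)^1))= -49530731765625/931573802230349824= -0.00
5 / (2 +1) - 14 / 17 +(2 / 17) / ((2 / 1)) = 46 / 51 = 0.90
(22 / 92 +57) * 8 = 10532 / 23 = 457.91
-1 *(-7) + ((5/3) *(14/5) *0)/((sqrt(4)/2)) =7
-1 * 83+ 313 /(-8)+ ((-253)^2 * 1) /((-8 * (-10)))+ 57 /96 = 108573 /160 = 678.58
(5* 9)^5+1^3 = 184528126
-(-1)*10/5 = 2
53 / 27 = 1.96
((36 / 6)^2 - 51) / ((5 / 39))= -117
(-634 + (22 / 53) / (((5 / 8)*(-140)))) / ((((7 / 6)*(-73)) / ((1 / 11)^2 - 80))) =-341498001156 / 573482525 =-595.48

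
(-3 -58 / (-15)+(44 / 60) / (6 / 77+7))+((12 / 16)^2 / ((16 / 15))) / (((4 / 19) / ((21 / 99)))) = 46091141 / 30694400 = 1.50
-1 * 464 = -464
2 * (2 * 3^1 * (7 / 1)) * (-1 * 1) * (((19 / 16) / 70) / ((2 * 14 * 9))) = -19 / 3360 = -0.01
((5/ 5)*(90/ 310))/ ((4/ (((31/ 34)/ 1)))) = 9/ 136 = 0.07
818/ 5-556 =-1962/ 5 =-392.40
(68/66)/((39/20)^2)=13600/50193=0.27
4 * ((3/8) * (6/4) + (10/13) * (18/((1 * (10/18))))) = 5301/52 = 101.94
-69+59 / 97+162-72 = 2096 / 97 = 21.61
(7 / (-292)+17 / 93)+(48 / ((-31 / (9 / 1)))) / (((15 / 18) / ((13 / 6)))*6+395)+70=9835608829 / 140260740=70.12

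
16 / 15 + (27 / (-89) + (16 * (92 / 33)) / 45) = 1.75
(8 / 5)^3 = 512 / 125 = 4.10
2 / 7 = 0.29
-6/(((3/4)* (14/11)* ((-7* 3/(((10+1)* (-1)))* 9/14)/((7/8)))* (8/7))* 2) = -847/432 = -1.96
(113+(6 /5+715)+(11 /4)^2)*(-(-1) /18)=66941 /1440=46.49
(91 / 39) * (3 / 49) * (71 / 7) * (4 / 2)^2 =284 / 49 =5.80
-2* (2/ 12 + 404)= -2425/ 3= -808.33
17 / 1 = 17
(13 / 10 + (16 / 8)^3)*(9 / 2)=837 / 20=41.85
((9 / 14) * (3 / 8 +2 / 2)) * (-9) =-891 / 112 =-7.96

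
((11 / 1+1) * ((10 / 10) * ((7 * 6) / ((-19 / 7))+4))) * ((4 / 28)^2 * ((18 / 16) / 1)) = -2943 / 931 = -3.16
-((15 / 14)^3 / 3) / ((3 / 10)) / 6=-625 / 2744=-0.23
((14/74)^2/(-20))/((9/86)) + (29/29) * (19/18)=63974/61605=1.04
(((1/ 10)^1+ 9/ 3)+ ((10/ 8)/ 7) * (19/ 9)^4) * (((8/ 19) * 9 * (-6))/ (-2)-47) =-236.84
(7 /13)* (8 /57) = 56 /741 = 0.08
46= 46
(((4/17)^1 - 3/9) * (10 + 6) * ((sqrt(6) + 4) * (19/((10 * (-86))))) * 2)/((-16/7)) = -266/2193 - 133 * sqrt(6)/4386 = -0.20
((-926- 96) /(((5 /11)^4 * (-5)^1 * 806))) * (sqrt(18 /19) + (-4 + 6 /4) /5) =-7481551 /2518750 + 22444653 * sqrt(38) /23928125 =2.81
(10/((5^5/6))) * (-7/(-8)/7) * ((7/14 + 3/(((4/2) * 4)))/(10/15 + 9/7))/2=441/820000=0.00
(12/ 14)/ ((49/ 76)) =456/ 343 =1.33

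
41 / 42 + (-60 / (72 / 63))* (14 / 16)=-15107 / 336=-44.96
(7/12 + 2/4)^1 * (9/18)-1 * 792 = -791.46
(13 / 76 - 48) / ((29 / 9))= -32715 / 2204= -14.84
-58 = -58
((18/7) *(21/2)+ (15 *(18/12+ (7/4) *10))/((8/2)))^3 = 60698457/64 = 948413.39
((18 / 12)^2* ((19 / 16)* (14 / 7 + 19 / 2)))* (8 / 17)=3933 / 272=14.46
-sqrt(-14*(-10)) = -2*sqrt(35) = -11.83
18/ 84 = 3/ 14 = 0.21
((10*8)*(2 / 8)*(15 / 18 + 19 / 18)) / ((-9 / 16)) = -5440 / 81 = -67.16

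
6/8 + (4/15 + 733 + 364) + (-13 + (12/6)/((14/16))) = 1087.30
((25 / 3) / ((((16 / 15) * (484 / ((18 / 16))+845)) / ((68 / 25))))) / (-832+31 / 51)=-39015 / 1946545108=-0.00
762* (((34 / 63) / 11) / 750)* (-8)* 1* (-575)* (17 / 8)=487.25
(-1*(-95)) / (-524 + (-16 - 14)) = -95 / 554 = -0.17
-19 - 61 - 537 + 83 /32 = -19661 /32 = -614.41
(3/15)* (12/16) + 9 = 183/20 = 9.15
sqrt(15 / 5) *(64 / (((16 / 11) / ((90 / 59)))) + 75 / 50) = 8097 *sqrt(3) / 118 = 118.85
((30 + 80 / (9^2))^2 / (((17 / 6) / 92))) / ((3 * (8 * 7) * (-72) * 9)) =-36225575 / 126482958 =-0.29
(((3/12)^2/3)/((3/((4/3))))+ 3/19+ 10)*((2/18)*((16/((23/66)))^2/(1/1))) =2381.38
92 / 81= 1.14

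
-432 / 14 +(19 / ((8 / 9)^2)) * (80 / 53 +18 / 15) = 2035827 / 59360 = 34.30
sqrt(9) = 3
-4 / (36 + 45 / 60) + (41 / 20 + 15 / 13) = 118291 / 38220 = 3.10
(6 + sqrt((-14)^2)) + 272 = 292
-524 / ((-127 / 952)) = 498848 / 127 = 3927.94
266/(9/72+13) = 304/15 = 20.27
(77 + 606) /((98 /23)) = 160.30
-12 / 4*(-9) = 27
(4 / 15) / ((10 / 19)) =38 / 75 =0.51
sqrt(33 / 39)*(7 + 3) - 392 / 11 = -392 / 11 + 10*sqrt(143) / 13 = -26.44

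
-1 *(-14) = 14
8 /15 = 0.53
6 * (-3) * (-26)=468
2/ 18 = 1/ 9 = 0.11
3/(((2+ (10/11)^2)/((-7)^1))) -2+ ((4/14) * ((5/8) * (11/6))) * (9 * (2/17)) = -246445/27132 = -9.08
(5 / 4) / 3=0.42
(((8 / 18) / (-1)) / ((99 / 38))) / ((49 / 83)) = -12616 / 43659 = -0.29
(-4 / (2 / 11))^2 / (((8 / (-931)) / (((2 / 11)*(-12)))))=122892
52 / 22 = 26 / 11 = 2.36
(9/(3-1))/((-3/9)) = -27/2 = -13.50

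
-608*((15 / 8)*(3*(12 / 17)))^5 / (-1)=851966353125 / 1419857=600036.73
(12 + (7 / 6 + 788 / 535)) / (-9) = -46993 / 28890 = -1.63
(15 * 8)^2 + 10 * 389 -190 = 18100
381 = 381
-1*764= -764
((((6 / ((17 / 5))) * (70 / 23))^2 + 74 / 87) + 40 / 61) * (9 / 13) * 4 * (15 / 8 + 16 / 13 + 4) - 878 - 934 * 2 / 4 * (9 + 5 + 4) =-397031537663575 / 45705456641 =-8686.74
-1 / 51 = -0.02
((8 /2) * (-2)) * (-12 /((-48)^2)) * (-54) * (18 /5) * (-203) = 16443 /10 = 1644.30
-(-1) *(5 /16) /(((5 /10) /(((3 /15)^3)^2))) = 1 /25000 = 0.00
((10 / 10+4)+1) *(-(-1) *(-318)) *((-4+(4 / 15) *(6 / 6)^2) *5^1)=35616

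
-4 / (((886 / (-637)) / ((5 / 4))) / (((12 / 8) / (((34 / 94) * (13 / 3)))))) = 3.44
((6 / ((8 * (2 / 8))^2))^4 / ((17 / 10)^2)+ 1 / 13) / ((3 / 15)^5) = 85878125 / 15028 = 5714.54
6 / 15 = 2 / 5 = 0.40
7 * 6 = 42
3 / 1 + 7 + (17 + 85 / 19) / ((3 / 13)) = 1958 / 19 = 103.05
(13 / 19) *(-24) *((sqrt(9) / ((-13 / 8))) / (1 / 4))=2304 / 19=121.26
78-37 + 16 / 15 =631 / 15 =42.07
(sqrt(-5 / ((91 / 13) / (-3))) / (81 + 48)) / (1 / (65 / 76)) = 0.01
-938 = -938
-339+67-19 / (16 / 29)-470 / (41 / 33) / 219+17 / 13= -191032091 / 622544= -306.86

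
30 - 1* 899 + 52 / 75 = -65123 / 75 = -868.31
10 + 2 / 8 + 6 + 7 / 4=18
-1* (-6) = 6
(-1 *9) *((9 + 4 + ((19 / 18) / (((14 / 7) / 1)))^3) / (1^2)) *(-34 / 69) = 453373 / 7776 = 58.30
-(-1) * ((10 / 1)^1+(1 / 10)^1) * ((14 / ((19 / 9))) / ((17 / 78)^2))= 38712492 / 27455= 1410.03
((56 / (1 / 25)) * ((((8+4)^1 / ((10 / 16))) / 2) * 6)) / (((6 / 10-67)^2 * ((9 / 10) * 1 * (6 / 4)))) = 13.55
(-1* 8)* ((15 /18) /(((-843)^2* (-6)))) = 10 /6395841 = 0.00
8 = 8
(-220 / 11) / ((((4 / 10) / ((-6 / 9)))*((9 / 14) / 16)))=22400 / 27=829.63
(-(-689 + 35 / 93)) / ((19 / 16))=1024672 / 1767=579.89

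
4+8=12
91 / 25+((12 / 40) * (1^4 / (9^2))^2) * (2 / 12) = 2388209 / 656100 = 3.64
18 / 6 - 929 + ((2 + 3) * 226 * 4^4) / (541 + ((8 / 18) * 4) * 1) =-383998 / 977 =-393.04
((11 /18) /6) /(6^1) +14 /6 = 2.35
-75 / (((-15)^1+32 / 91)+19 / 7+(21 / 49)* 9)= 65 / 7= 9.29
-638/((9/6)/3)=-1276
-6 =-6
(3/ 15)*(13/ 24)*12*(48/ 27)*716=74464/ 45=1654.76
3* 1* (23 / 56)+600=33669 / 56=601.23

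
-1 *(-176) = 176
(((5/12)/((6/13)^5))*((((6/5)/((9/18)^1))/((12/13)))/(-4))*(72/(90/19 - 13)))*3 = 91709371/271296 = 338.04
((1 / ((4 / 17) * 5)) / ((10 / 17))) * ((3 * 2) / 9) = 289 / 300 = 0.96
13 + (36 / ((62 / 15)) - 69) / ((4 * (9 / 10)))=-697 / 186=-3.75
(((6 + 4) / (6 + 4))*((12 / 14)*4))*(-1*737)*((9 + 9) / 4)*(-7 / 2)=39798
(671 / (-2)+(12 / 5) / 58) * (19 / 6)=-1848377 / 1740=-1062.29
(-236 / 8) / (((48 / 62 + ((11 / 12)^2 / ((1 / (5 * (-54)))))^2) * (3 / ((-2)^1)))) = 117056 / 306367533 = 0.00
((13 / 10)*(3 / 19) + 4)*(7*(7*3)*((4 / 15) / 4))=39151 / 950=41.21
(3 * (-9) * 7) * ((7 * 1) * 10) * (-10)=132300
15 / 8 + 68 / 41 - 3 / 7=3.10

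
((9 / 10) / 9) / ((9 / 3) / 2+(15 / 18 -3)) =-0.15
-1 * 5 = -5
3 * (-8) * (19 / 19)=-24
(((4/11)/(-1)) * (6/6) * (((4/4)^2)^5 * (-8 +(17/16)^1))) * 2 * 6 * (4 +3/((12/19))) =11655/44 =264.89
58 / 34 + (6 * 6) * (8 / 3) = 1661 / 17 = 97.71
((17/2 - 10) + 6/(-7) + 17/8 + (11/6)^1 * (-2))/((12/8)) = -655/252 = -2.60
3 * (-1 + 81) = 240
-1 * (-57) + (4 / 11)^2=6913 / 121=57.13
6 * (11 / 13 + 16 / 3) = 482 / 13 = 37.08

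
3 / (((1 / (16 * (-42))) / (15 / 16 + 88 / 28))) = -8226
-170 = -170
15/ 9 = 5/ 3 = 1.67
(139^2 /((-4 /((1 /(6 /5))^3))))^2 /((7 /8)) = 5832828765625 /653184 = 8929840.24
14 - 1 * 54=-40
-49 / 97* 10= -490 / 97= -5.05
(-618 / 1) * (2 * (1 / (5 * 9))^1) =-412 / 15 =-27.47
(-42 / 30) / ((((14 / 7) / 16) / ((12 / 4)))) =-168 / 5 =-33.60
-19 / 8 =-2.38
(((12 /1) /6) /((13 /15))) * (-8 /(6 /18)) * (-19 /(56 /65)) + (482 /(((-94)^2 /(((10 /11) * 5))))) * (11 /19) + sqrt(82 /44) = sqrt(902) /22 + 358894225 /293797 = 1222.94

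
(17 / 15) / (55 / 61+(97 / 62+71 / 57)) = 1221586 / 4000805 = 0.31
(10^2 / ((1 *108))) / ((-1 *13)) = -25 / 351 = -0.07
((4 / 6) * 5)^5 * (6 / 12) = 205.76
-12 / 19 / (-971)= 12 / 18449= 0.00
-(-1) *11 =11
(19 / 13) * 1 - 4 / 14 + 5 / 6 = 1097 / 546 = 2.01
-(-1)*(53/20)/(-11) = -53/220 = -0.24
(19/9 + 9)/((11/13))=1300/99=13.13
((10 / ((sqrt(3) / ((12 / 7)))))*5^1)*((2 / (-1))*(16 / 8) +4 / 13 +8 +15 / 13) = 14200*sqrt(3) / 91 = 270.28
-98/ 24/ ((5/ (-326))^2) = -1301881/ 75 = -17358.41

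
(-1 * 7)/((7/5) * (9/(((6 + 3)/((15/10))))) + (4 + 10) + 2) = -70/181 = -0.39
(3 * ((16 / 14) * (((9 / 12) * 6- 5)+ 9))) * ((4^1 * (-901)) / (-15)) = 245072 / 35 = 7002.06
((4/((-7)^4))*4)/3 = 16/7203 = 0.00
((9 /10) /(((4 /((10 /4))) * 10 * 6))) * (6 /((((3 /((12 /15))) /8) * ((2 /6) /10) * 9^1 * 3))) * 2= 4 /15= 0.27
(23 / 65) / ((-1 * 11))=-0.03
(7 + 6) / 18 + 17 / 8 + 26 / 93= 6979 / 2232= 3.13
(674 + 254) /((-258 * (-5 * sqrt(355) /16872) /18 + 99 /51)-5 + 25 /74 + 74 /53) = -2556878965373758464 /3636731386951349-8198300625880320 * sqrt(355) /3636731386951349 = -745.54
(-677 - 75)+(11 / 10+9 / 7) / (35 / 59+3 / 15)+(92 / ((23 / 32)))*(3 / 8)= -2296451 / 3276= -700.99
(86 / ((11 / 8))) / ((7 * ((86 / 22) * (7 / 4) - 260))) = -2752 / 77973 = -0.04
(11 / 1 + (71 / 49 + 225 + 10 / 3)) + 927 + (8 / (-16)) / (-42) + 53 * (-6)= 499679 / 588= 849.79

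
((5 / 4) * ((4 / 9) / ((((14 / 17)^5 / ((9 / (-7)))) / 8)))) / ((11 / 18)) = -63893565 / 2588278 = -24.69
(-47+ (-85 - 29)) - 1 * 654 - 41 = -856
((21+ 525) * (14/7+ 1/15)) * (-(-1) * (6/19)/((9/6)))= 22568/95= 237.56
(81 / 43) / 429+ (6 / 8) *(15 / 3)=92343 / 24596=3.75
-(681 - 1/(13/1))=-8852/13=-680.92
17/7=2.43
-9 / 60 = -3 / 20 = -0.15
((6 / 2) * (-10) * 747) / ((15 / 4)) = -5976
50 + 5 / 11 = 555 / 11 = 50.45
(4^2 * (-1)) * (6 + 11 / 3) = -464 / 3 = -154.67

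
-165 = -165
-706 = -706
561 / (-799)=-33 / 47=-0.70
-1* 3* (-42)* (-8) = -1008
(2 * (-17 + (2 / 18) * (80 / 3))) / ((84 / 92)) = -17434 / 567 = -30.75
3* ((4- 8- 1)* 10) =-150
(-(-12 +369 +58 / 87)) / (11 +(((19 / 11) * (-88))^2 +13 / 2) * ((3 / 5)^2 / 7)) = -1450 / 4863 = -0.30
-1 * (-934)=934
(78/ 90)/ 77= 13/ 1155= 0.01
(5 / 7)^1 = 5 / 7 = 0.71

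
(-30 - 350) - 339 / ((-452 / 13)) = -1481 / 4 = -370.25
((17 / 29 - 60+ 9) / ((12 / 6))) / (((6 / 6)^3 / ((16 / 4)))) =-2924 / 29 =-100.83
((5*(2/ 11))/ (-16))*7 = -35/ 88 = -0.40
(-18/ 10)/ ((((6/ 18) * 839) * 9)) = -3/ 4195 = -0.00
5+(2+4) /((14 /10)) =65 /7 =9.29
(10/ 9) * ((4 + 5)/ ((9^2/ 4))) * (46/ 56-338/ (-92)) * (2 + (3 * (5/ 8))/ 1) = 149575/ 17388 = 8.60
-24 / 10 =-12 / 5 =-2.40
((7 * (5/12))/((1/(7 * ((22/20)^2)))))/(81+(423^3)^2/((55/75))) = 0.00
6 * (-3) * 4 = -72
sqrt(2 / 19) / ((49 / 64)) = 64* sqrt(38) / 931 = 0.42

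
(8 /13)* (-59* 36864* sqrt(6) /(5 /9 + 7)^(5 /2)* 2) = -264259584* sqrt(102) /63869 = -41786.95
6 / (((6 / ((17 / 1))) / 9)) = 153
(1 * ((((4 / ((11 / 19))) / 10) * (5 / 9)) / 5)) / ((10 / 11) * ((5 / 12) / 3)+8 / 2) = 4 / 215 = 0.02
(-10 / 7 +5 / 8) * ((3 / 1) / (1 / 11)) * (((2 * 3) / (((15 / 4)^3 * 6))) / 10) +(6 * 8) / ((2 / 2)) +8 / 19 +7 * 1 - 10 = 754289 / 16625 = 45.37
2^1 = 2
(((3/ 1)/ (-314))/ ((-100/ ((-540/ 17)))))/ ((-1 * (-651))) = -27/ 5791730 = -0.00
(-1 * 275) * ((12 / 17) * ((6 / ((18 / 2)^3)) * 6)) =-4400 / 459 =-9.59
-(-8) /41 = 8 /41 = 0.20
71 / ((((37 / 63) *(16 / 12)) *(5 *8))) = 2.27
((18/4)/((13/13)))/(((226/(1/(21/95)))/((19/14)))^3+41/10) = 52926616125/586722846940793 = 0.00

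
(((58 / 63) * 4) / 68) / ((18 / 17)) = 29 / 567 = 0.05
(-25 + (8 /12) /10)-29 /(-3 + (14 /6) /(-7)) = -487 /30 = -16.23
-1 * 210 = -210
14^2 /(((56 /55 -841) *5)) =-0.05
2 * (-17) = -34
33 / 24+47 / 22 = 309 / 88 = 3.51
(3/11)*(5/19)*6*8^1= 720/209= 3.44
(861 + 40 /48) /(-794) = -1.09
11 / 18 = 0.61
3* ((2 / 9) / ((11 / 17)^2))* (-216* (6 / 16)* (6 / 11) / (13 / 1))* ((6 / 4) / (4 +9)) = -140454 / 224939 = -0.62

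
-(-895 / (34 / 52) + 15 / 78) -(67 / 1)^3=-132332311 / 442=-299394.37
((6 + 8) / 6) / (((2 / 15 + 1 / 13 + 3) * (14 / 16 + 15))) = 1820 / 39751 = 0.05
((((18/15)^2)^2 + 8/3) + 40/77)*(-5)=-759376/28875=-26.30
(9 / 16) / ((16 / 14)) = 63 / 128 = 0.49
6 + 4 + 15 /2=35 /2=17.50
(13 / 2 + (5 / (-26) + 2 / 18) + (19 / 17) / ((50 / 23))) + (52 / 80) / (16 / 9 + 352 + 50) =5012296937 / 722802600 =6.93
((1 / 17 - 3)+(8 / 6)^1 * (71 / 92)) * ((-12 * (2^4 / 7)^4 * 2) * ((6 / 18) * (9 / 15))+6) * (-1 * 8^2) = -71815907456 / 4693955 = -15299.66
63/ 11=5.73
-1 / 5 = -0.20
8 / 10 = 4 / 5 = 0.80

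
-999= -999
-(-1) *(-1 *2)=-2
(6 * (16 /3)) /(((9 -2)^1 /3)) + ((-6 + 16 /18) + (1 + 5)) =920 /63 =14.60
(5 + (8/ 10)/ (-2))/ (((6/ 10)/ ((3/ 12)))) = 23/ 12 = 1.92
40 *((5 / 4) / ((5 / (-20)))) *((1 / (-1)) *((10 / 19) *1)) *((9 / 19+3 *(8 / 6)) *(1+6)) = 1190000 / 361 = 3296.40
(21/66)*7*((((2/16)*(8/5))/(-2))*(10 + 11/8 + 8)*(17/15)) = -25823/5280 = -4.89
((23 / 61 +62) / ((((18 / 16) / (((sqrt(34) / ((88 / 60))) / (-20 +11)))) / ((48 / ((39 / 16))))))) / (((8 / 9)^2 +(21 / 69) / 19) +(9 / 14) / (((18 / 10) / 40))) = -35756528640 * sqrt(34) / 6523835747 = -31.96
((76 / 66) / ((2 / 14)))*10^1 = 2660 / 33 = 80.61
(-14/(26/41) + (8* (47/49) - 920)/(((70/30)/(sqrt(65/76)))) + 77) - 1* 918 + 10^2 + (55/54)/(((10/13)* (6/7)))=-6415147/8424 - 67056* sqrt(1235)/6517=-1123.13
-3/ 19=-0.16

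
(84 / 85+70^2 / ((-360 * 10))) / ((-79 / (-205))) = -46781 / 48348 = -0.97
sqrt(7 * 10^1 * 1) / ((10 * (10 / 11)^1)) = 11 * sqrt(70) / 100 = 0.92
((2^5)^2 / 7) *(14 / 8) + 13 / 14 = 3597 / 14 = 256.93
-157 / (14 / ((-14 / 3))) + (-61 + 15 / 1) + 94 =301 / 3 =100.33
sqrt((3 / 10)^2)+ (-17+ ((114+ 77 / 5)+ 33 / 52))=29467 / 260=113.33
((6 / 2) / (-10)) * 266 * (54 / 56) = -1539 / 20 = -76.95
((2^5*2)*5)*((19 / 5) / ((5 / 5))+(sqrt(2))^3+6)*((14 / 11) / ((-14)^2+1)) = 8960*sqrt(2) / 2167+43904 / 2167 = 26.11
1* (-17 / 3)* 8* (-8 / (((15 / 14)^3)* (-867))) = -175616 / 516375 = -0.34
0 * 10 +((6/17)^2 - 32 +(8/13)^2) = -1538332/48841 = -31.50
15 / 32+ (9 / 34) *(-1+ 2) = 399 / 544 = 0.73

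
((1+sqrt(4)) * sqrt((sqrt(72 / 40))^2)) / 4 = 9 * sqrt(5) / 20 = 1.01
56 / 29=1.93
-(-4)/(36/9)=1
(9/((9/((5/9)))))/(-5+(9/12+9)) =20/171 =0.12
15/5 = 3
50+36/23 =51.57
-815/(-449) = 815/449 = 1.82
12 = 12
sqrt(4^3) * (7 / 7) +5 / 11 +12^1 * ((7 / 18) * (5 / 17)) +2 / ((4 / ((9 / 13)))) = 148387 / 14586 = 10.17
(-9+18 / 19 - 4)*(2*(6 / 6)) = -458 / 19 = -24.11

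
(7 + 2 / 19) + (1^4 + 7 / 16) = 2597 / 304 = 8.54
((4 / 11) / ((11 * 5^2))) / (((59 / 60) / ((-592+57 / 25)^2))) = 10433090352 / 22309375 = 467.65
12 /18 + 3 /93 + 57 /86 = 10891 /7998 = 1.36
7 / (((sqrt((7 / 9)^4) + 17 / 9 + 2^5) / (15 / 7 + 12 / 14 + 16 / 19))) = 0.78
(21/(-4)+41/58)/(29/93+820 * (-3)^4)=-49011/716542324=-0.00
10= 10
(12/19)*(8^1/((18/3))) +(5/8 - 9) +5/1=-385/152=-2.53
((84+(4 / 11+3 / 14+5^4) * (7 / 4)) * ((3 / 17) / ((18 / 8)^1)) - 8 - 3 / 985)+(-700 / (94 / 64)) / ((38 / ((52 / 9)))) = 35481561811 / 2960750430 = 11.98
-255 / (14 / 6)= -765 / 7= -109.29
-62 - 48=-110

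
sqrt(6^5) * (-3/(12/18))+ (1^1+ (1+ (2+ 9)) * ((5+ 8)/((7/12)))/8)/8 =241/56 - 162 * sqrt(6) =-392.51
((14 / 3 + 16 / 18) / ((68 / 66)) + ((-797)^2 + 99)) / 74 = 32400983 / 3774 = 8585.32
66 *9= 594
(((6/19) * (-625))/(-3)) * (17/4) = 10625/38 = 279.61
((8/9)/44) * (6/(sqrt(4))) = 2/33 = 0.06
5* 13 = 65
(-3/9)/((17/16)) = -16/51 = -0.31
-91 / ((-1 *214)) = 91 / 214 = 0.43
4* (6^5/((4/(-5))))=-38880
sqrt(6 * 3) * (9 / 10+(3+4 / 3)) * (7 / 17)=1099 * sqrt(2) / 170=9.14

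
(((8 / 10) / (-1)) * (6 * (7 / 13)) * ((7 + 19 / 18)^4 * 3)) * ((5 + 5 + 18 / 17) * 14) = -814434071500 / 161109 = -5055174.27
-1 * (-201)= 201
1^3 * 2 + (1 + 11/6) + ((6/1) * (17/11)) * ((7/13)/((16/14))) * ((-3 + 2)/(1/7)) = -44185/1716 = -25.75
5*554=2770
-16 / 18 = -8 / 9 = -0.89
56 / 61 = 0.92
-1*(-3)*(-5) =-15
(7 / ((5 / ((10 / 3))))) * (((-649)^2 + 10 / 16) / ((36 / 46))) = 542507693 / 216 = 2511609.69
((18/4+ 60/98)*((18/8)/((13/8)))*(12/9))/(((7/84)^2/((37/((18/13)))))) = 36317.39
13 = 13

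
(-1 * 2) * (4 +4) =-16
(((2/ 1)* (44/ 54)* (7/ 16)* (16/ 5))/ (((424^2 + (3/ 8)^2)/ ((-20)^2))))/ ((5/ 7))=2207744/ 310653171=0.01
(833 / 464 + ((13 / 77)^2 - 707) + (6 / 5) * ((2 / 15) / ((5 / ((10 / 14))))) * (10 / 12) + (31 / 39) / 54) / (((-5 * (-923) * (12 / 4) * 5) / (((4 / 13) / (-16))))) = 10213502016079 / 52139170131048000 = 0.00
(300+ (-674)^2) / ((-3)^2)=454576 / 9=50508.44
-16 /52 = -0.31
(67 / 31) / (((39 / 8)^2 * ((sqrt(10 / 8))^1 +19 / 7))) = 2281216 / 56534049 - 420224 * sqrt(5) / 56534049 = 0.02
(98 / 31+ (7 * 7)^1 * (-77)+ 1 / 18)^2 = 4424876324521 / 311364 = 14211265.03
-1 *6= -6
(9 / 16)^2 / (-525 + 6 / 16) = -27 / 44768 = -0.00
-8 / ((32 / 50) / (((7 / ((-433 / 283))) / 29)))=49525 / 25114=1.97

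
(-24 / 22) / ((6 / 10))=-20 / 11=-1.82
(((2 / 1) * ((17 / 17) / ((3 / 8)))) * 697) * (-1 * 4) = -44608 / 3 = -14869.33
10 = 10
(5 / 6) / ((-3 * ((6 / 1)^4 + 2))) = -5 / 23364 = -0.00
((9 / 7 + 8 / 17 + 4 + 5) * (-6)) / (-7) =7680 / 833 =9.22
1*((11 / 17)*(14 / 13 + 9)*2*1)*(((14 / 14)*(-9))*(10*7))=-1815660 / 221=-8215.66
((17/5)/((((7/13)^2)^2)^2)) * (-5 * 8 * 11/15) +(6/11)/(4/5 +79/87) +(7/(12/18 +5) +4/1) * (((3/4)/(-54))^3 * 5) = -21094791707312758373021/1494797056704483840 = -14112.14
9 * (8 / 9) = 8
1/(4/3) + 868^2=753424.75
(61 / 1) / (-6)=-61 / 6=-10.17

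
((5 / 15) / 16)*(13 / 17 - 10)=-157 / 816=-0.19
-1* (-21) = 21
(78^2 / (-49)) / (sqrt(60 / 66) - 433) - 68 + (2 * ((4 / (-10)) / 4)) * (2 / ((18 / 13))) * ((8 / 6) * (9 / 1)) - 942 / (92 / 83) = -64222063200787 / 69728695890 + 6084 * sqrt(110) / 101056081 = -921.03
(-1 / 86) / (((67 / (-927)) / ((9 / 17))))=8343 / 97954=0.09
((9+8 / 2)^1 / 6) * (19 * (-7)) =-288.17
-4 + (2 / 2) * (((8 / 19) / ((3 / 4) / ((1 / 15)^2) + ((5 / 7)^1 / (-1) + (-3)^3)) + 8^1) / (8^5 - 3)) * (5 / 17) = -33433513252 / 8358528431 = -4.00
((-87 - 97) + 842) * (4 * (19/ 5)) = 50008/ 5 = 10001.60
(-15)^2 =225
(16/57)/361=16/20577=0.00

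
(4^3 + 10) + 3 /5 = 373 /5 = 74.60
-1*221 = -221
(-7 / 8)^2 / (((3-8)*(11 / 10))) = -49 / 352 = -0.14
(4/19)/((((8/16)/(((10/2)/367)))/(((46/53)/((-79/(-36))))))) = 66240/29195951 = 0.00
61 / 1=61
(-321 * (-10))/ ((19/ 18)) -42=56982/ 19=2999.05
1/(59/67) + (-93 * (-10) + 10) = 55527/59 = 941.14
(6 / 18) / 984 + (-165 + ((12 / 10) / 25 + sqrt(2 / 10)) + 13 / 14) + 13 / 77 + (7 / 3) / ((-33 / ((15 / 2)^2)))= -4768597301 / 28413000 + sqrt(5) / 5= -167.38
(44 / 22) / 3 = 2 / 3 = 0.67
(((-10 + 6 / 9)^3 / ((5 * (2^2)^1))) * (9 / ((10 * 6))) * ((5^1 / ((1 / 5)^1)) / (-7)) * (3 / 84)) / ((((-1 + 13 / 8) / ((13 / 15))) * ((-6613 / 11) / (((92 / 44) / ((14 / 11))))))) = -13156 / 4463775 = -0.00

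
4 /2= 2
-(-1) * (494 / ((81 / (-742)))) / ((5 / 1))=-366548 / 405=-905.06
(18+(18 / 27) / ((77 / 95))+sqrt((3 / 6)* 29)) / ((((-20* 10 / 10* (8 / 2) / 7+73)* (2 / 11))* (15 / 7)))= 539* sqrt(58) / 25860+15218 / 19395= 0.94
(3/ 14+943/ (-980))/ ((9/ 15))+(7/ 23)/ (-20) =-1.26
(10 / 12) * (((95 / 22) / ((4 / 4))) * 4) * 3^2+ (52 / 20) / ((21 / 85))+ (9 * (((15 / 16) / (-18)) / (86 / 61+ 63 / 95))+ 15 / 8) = 12584584601 / 88800096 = 141.72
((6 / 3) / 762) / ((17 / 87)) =29 / 2159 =0.01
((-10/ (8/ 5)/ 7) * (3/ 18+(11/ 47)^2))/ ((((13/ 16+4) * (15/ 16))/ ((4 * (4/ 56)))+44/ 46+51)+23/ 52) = -1404104000/ 484256951283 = -0.00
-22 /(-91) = 22 /91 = 0.24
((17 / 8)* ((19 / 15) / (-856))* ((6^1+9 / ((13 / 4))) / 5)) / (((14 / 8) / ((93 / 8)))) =-0.04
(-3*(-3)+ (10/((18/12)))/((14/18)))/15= 41/35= 1.17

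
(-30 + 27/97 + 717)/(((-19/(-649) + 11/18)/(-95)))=-73985260140/725657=-101956.24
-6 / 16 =-3 / 8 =-0.38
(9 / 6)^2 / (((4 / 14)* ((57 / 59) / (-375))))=-464625 / 152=-3056.74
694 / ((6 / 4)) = 1388 / 3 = 462.67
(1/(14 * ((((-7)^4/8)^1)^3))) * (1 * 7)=256/13841287201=0.00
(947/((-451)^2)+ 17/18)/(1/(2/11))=3474863/20136699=0.17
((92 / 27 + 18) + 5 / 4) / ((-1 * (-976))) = 2447 / 105408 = 0.02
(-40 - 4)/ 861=-44/ 861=-0.05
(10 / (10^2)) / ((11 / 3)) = 0.03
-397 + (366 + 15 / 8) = -233 / 8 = -29.12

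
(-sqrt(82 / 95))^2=82 / 95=0.86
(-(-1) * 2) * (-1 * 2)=-4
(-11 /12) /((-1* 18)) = 11 /216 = 0.05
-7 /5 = -1.40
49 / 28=7 / 4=1.75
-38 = -38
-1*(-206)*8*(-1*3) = -4944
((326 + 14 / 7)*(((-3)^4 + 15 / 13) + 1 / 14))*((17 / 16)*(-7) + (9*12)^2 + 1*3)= 114462391445 / 364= 314457119.35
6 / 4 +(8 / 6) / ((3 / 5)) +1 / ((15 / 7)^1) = 377 / 90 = 4.19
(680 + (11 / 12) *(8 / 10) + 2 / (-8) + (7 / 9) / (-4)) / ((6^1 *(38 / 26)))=397969 / 5130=77.58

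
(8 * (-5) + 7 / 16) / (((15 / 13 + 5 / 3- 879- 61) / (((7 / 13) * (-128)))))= -53172 / 18275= -2.91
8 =8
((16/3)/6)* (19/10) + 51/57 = 2209/855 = 2.58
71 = 71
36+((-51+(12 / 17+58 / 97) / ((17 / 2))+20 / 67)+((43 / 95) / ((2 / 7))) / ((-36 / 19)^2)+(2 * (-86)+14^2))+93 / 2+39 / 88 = 15218376661259 / 267757760160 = 56.84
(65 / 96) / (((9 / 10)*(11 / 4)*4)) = 0.07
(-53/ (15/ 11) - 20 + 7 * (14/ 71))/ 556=-61223/ 592140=-0.10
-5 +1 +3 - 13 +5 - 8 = -17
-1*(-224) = 224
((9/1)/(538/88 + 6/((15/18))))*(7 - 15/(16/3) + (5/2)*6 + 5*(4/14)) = 1142955/82012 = 13.94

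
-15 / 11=-1.36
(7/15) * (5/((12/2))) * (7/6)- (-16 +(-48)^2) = -247055/108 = -2287.55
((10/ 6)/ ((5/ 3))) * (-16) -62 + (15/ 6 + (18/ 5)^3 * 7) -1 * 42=52273/ 250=209.09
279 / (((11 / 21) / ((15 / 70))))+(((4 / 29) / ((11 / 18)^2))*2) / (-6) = 800145 / 7018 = 114.01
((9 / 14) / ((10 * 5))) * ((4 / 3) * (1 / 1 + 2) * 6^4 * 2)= 23328 / 175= 133.30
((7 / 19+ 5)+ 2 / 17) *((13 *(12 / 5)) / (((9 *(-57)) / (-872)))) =80349568 / 276165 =290.95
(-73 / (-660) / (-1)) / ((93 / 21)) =-511 / 20460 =-0.02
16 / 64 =1 / 4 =0.25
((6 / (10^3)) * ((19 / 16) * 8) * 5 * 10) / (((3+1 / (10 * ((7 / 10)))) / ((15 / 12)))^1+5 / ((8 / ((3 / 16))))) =12768 / 11789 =1.08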